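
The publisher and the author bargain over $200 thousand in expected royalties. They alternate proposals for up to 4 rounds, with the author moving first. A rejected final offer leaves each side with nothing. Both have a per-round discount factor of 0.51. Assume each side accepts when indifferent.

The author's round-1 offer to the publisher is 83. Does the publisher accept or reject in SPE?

Accept

Work out the publisher's continuation value if the offer is rejected.
Round 4 (the publisher proposes): rejection yields 0 for the author; the publisher offers 0 and keeps 200.
Round 3 (the author proposes): the publisher can get 200 next round, worth 0.51 × 200 = 102 now. The author offers 102 and keeps 200 − 102 = 98.
Round 2 (the publisher proposes): the author can get 98 next round, worth 0.51 × 98 = 49.98 now, so the publisher offers 49.98, keeping 150.02.
So by rejecting in round 1, the publisher gets 150.02 next round, worth 0.51 × 150.02 = 76.5102 now.
Offer 83 ≥ 76.5102, so the publisher accepts.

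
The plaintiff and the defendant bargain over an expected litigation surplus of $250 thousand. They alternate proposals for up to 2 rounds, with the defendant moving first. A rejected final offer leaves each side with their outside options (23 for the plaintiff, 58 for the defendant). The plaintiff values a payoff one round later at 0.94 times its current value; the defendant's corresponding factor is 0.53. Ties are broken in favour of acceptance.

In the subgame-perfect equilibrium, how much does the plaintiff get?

180.48

Round 2 (the plaintiff proposes): the defendant gets 58 if talks fail, so the plaintiff offers 58 and keeps 192.
Round 1 (the defendant proposes): the plaintiff can get 192 next round, worth 0.94 × 192 = 180.48 now, so the defendant offers 180.48, keeping 69.52.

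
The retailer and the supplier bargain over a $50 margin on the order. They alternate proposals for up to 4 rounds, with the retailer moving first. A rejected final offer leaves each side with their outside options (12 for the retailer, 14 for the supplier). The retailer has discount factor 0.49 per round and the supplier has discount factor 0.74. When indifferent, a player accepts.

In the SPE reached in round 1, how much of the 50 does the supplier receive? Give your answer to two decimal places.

By backward induction:
Round 4 (the supplier proposes): the retailer gets 12 if talks fail, so the supplier offers 12 and keeps 38.
Round 3 (the retailer proposes): the supplier can get 38 next round, worth 0.74 × 38 = 28.12 now, so the retailer offers 28.12, keeping 21.88.
Round 2 (the supplier proposes): the retailer can get 21.88 next round, worth 0.49 × 21.88 = 10.7212 now, so the supplier offers 10.7212, keeping 39.2788.
Round 1 (the retailer proposes): the supplier can get 39.2788 next round, worth 0.74 × 39.2788 = 29.066312 now, so the retailer offers 29.066312, keeping 20.933688.

29.07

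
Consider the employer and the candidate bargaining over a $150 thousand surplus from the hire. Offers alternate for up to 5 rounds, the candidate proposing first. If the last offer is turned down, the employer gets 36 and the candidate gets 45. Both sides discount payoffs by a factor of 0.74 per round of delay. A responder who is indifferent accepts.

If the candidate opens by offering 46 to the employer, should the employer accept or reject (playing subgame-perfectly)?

Work out the employer's continuation value if the offer is rejected.
Round 5 (the candidate proposes): the employer gets 36 if talks fail, so the candidate offers 36 and keeps 114.
Round 4 (the employer proposes): the candidate can get 114 next round, worth 0.74 × 114 = 84.36 now; the employer offers that and keeps 65.64.
Round 3 (the candidate proposes): the employer can get 65.64 next round, worth 0.74 × 65.64 = 48.5736 now; the candidate offers that and keeps 101.4264.
Round 2 (the employer proposes): the candidate can get 101.4264 next round, worth 0.74 × 101.4264 = 75.055536 now; the employer offers that and keeps 74.944464.
So by rejecting in round 1, the employer gets 74.944464 next round, worth 0.74 × 74.944464 = 55.45890336 now.
Offer 46 < 55.45890336, so the employer rejects.

Reject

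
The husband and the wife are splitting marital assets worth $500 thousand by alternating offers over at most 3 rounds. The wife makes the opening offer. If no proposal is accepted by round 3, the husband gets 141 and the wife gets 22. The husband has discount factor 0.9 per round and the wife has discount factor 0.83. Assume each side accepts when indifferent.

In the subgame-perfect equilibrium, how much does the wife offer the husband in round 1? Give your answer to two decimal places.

181.83

Work backward from the last round.
Round 3 (the wife proposes): the husband gets 141 if talks fail, so the wife offers 141 and keeps 359.
Round 2 (the husband proposes): the wife can get 359 next round, worth 0.83 × 359 = 297.97 now. The husband offers 297.97 and keeps 500 − 297.97 = 202.03.
Round 1 (the wife proposes): the husband can get 202.03 next round, worth 0.9 × 202.03 = 181.827 now, so the wife offers 181.827, keeping 318.173.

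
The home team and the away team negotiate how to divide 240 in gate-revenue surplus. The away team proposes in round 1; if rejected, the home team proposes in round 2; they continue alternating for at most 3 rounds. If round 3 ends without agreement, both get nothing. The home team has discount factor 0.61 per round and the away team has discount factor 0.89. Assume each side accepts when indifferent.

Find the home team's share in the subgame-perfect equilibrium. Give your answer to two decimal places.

16.10

Round 3 (the away team proposes): rejection yields 0 for the home team; the away team offers 0 and keeps 240.
Round 2 (the home team proposes): the away team can get 240 next round, worth 0.89 × 240 = 213.6 now. The home team offers 213.6 and keeps 240 − 213.6 = 26.4.
Round 1 (the away team proposes): the home team can get 26.4 next round, worth 0.61 × 26.4 = 16.104 now. The away team offers 16.104 and keeps 240 − 16.104 = 223.896.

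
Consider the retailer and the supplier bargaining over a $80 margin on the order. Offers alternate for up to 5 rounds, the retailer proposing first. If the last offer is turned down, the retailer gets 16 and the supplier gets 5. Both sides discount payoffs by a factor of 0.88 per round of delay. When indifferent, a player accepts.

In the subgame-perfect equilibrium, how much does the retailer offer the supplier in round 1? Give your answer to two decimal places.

17.99

Work backward from the last round.
Round 5 (the retailer proposes): the supplier gets 5 if talks fail, so the retailer offers 5 and keeps 75.
Round 4 (the supplier proposes): the retailer can get 75 next round, worth 0.88 × 75 = 66 now. The supplier offers 66 and keeps 80 − 66 = 14.
Round 3 (the retailer proposes): the supplier can get 14 next round, worth 0.88 × 14 = 12.32 now, so the retailer offers 12.32, keeping 67.68.
Round 2 (the supplier proposes): the retailer can get 67.68 next round, worth 0.88 × 67.68 = 59.5584 now; the supplier offers that and keeps 20.4416.
Round 1 (the retailer proposes): the supplier can get 20.4416 next round, worth 0.88 × 20.4416 = 17.988608 now; the retailer offers that and keeps 62.011392.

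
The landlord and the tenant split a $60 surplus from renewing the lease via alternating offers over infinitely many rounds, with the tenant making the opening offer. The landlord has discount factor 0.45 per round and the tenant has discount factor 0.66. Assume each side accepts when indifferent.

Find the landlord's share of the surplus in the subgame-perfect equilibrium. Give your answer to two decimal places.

13.06

When the tenant proposes, the landlord accepts any offer worth at least 0.45 times what the landlord would get by proposing next round; and vice versa.
This gives x = 60 − 0.45y and y = 60 − 0.66x, where x and y are each side's share when it proposes.
Hence (1 − 0.45·0.66)x = 60(1 − 0.45), i.e. 0.703·x = 33.
x ≈ 46.9417; the landlord's share is 60 − x ≈ 13.0583.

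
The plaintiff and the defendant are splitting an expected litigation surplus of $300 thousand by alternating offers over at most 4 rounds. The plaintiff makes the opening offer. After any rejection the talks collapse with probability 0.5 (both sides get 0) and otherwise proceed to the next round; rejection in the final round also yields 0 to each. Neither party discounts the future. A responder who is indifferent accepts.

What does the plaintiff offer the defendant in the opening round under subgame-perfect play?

Round 4 (the defendant proposes): the plaintiff will accept anything ≥ 0, so the defendant offers 0 and keeps 300.
Round 3 (the plaintiff proposes): rejecting gives the defendant an expected 0.5 × 300 = 150; the plaintiff offers that and keeps 150.
Round 2 (the defendant proposes): rejecting gives the plaintiff an expected 0.5 × 150 = 75. The defendant offers 75 and keeps 300 − 75 = 225.
Round 1 (the plaintiff proposes): rejecting gives the defendant an expected 0.5 × 225 = 112.5. The plaintiff offers 112.5 and keeps 300 − 112.5 = 187.5.

112.5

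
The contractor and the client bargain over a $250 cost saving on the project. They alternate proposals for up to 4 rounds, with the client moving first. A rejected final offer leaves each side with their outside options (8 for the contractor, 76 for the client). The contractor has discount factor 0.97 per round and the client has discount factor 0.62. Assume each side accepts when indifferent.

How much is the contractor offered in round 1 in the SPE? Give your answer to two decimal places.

193.65

Round 4 (the contractor proposes): the client gets 76 if talks fail, so the contractor offers 76 and keeps 174.
Round 3 (the client proposes): the contractor can get 174 next round, worth 0.97 × 174 = 168.78 now; the client offers that and keeps 81.22.
Round 2 (the contractor proposes): the client can get 81.22 next round, worth 0.62 × 81.22 = 50.3564 now; the contractor offers that and keeps 199.6436.
Round 1 (the client proposes): the contractor can get 199.6436 next round, worth 0.97 × 199.6436 = 193.654292 now. The client offers 193.654292 and keeps 250 − 193.654292 = 56.345708.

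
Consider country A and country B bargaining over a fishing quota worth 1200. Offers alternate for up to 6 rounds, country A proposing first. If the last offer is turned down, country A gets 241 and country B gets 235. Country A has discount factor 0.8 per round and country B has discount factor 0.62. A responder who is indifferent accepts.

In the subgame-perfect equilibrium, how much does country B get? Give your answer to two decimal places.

368.88

Work backward from the last round.
Round 6 (country B proposes): country A gets 241 if talks fail, so country B offers 241 and keeps 959.
Round 5 (country A proposes): country B can get 959 next round, worth 0.62 × 959 = 594.58 now; country A offers that and keeps 605.42.
Round 4 (country B proposes): country A can get 605.42 next round, worth 0.8 × 605.42 = 484.336 now; country B offers that and keeps 715.664.
Round 3 (country A proposes): country B can get 715.664 next round, worth 0.62 × 715.664 = 443.71168 now. Country A offers 443.71168 and keeps 1200 − 443.71168 = 756.28832.
Round 2 (country B proposes): country A can get 756.28832 next round, worth 0.8 × 756.28832 = 605.030656 now, so country B offers 605.030656, keeping 594.969344.
Round 1 (country A proposes): country B can get 594.969344 next round, worth 0.62 × 594.969344 = 368.88099328 now. Country A offers 368.88099328 and keeps 1200 − 368.88099328 = 831.11900672.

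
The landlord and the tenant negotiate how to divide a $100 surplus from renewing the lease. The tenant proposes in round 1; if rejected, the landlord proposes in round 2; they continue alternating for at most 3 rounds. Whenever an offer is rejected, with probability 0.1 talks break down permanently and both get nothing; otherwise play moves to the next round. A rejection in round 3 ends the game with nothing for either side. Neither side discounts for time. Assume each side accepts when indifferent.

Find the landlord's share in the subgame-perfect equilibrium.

9

Round 3 (the tenant proposes): the landlord will accept anything ≥ 0, so the tenant offers 0 and keeps 100.
Round 2 (the landlord proposes): rejecting gives the tenant an expected 0.9 × 100 = 90, so the landlord offers 90, keeping 10.
Round 1 (the tenant proposes): rejecting gives the landlord an expected 0.9 × 10 = 9, so the tenant offers 9, keeping 91.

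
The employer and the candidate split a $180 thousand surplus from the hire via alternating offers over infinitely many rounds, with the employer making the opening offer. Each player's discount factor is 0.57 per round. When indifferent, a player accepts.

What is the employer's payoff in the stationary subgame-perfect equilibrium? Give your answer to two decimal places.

114.65

Let x be the employer's share when the employer proposes and y be the candidate's share when the candidate proposes.
The candidate accepts iff offered ≥ 0.57·y, so x = 180 − 0.57y. Symmetrically y = 180 − 0.57x.
Substituting: x = 180 − 0.57(180 − 0.57x), giving x(1 − 0.57·0.57) = 180(1 − 0.57).
So x = 180 × 0.43 / 0.6751 ≈ 114.6497, and the candidate receives 180 − x ≈ 65.3503.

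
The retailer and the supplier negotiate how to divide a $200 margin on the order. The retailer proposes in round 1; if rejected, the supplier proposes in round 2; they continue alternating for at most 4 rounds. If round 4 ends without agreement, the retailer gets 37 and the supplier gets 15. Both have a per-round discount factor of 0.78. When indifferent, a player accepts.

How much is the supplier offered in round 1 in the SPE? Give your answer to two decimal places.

By backward induction:
Round 4 (the supplier proposes): the retailer gets 37 if talks fail, so the supplier offers 37 and keeps 163.
Round 3 (the retailer proposes): the supplier can get 163 next round, worth 0.78 × 163 = 127.14 now; the retailer offers that and keeps 72.86.
Round 2 (the supplier proposes): the retailer can get 72.86 next round, worth 0.78 × 72.86 = 56.8308 now, so the supplier offers 56.8308, keeping 143.1692.
Round 1 (the retailer proposes): the supplier can get 143.1692 next round, worth 0.78 × 143.1692 = 111.671976 now; the retailer offers that and keeps 88.328024.

111.67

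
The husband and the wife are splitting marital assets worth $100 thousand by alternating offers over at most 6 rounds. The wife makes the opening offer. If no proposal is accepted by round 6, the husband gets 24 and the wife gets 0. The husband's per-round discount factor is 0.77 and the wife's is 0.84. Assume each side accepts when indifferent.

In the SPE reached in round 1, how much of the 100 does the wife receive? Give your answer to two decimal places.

Solve by backward induction from round 6.
Round 6 (the husband proposes): the wife will accept anything ≥ 0, so the husband offers 0 and keeps 100.
Round 5 (the wife proposes): the husband can get 100 next round, worth 0.77 × 100 = 77 now; the wife offers that and keeps 23.
Round 4 (the husband proposes): the wife can get 23 next round, worth 0.84 × 23 = 19.32 now; the husband offers that and keeps 80.68.
Round 3 (the wife proposes): the husband can get 80.68 next round, worth 0.77 × 80.68 = 62.1236 now, so the wife offers 62.1236, keeping 37.8764.
Round 2 (the husband proposes): the wife can get 37.8764 next round, worth 0.84 × 37.8764 = 31.816176 now. The husband offers 31.816176 and keeps 100 − 31.816176 = 68.183824.
Round 1 (the wife proposes): the husband can get 68.183824 next round, worth 0.77 × 68.183824 = 52.50154448 now, so the wife offers 52.50154448, keeping 47.49845552.

47.50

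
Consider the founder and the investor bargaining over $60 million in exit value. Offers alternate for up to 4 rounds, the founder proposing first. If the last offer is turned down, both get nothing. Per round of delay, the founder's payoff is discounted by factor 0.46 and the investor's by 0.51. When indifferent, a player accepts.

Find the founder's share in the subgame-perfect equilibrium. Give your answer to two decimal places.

Round 4 (the investor proposes): the founder will accept anything ≥ 0, so the investor offers 0 and keeps 60.
Round 3 (the founder proposes): the investor can get 60 next round, worth 0.51 × 60 = 30.6 now. The founder offers 30.6 and keeps 60 − 30.6 = 29.4.
Round 2 (the investor proposes): the founder can get 29.4 next round, worth 0.46 × 29.4 = 13.524 now, so the investor offers 13.524, keeping 46.476.
Round 1 (the founder proposes): the investor can get 46.476 next round, worth 0.51 × 46.476 = 23.70276 now, so the founder offers 23.70276, keeping 36.29724.

36.30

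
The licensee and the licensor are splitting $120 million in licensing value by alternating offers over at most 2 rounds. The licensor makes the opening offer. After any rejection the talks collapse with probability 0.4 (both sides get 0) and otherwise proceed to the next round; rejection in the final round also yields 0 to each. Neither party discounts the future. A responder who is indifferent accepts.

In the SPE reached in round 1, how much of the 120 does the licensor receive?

48

By backward induction:
Round 2 (the licensee proposes): rejection yields 0 for the licensor; the licensee offers 0 and keeps 120.
Round 1 (the licensor proposes): rejecting gives the licensee an expected 0.6 × 120 = 72; the licensor offers that and keeps 48.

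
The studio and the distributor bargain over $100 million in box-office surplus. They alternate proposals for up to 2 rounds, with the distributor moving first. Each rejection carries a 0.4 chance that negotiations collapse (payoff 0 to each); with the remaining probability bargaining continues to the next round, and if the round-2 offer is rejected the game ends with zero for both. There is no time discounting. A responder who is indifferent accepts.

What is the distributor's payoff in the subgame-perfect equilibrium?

Round 2 (the studio proposes): the distributor will accept anything ≥ 0, so the studio offers 0 and keeps 100.
Round 1 (the distributor proposes): rejecting gives the studio an expected 0.6 × 100 = 60; the distributor offers that and keeps 40.

40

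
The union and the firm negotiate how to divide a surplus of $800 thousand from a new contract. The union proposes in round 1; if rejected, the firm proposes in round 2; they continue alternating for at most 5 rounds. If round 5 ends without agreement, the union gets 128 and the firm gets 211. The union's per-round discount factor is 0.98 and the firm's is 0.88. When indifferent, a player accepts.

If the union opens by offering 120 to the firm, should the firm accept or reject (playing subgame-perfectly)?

Work out the firm's continuation value if the offer is rejected.
Round 5 (the union proposes): the firm gets 211 if talks fail, so the union offers 211 and keeps 589.
Round 4 (the firm proposes): the union can get 589 next round, worth 0.98 × 589 = 577.22 now, so the firm offers 577.22, keeping 222.78.
Round 3 (the union proposes): the firm can get 222.78 next round, worth 0.88 × 222.78 = 196.0464 now, so the union offers 196.0464, keeping 603.9536.
Round 2 (the firm proposes): the union can get 603.9536 next round, worth 0.98 × 603.9536 = 591.874528 now. The firm offers 591.874528 and keeps 800 − 591.874528 = 208.125472.
So by rejecting in round 1, the firm gets 208.125472 next round, worth 0.88 × 208.125472 = 183.15041536 now.
Offer 120 < 183.15041536, so the firm rejects.

Reject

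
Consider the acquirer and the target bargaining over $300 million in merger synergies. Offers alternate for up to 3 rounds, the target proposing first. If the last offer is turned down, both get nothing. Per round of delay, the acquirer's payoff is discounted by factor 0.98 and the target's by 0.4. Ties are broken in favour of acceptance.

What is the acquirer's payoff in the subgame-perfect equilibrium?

176.4

Round 3 (the target proposes): the acquirer will accept anything ≥ 0, so the target offers 0 and keeps 300.
Round 2 (the acquirer proposes): the target can get 300 next round, worth 0.4 × 300 = 120 now, so the acquirer offers 120, keeping 180.
Round 1 (the target proposes): the acquirer can get 180 next round, worth 0.98 × 180 = 176.4 now; the target offers that and keeps 123.6.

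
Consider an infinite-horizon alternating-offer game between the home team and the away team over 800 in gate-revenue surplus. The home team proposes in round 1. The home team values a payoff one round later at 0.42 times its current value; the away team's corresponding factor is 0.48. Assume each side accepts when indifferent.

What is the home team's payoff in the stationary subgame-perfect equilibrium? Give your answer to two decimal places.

521.04

Let x be the home team's share when the home team proposes and y be the away team's share when the away team proposes.
The away team accepts iff offered ≥ 0.48·y, so x = 800 − 0.48y. Symmetrically y = 800 − 0.42x.
Substituting: x = 800 − 0.48(800 − 0.42x), giving x(1 − 0.42·0.48) = 800(1 − 0.48).
So x = 800 × 0.52 / 0.7984 ≈ 521.0421, and the away team receives 800 − x ≈ 278.9579.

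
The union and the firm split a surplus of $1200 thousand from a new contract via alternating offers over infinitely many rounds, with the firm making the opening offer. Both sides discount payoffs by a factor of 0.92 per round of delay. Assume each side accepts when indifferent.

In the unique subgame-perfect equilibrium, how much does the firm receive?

Let x be the firm's share when the firm proposes and y be the union's share when the union proposes.
The union accepts iff offered ≥ 0.92·y, so x = 1200 − 0.92y. Symmetrically y = 1200 − 0.92x.
Substituting: x = 1200 − 0.92(1200 − 0.92x), giving x(1 − 0.92·0.92) = 1200(1 − 0.92).
So x = 1200 × 0.08 / 0.1536 = 625, and the union receives 1200 − x = 575.

625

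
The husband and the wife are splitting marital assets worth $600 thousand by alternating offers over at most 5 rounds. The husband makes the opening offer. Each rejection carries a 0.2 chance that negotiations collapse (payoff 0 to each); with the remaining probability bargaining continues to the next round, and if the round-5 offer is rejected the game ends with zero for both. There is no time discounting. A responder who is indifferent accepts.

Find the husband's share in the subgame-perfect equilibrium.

Round 5 (the husband proposes): the wife will accept anything ≥ 0, so the husband offers 0 and keeps 600.
Round 4 (the wife proposes): rejecting gives the husband an expected 0.8 × 600 = 480. The wife offers 480 and keeps 600 − 480 = 120.
Round 3 (the husband proposes): rejecting gives the wife an expected 0.8 × 120 = 96. The husband offers 96 and keeps 600 − 96 = 504.
Round 2 (the wife proposes): rejecting gives the husband an expected 0.8 × 504 = 403.2, so the wife offers 403.2, keeping 196.8.
Round 1 (the husband proposes): rejecting gives the wife an expected 0.8 × 196.8 = 157.44, so the husband offers 157.44, keeping 442.56.

442.56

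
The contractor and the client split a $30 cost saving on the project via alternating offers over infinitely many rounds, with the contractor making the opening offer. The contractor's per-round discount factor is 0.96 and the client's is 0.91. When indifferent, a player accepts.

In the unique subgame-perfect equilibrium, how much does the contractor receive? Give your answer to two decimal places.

21.36

Let x be the contractor's share when the contractor proposes and y be the client's share when the client proposes.
The client accepts iff offered ≥ 0.91·y, so x = 30 − 0.91y. Symmetrically y = 30 − 0.96x.
Substituting: x = 30 − 0.91(30 − 0.96x), giving x(1 − 0.96·0.91) = 30(1 − 0.91).
So x = 30 × 0.09 / 0.1264 ≈ 21.3608, and the client receives 30 − x ≈ 8.6392.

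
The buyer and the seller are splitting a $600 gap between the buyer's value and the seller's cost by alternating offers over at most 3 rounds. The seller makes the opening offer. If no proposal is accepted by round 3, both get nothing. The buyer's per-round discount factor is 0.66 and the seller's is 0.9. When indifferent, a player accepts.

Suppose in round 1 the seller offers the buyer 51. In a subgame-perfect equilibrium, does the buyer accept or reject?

Round 3 (the seller proposes): rejection yields 0 for the buyer; the seller offers 0 and keeps 600.
Round 2 (the buyer proposes): the seller can get 600 next round, worth 0.9 × 600 = 540 now; the buyer offers that and keeps 60.
So by rejecting in round 1, the buyer gets 60 next round, worth 0.66 × 60 = 39.6 now.
Offer 51 ≥ 39.6, so the buyer accepts.

Accept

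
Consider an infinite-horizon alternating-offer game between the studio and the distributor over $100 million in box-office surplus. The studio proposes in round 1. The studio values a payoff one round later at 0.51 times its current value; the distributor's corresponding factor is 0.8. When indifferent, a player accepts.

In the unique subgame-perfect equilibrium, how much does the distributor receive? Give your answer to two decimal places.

66.22

Let x be the studio's share when the studio proposes and y be the distributor's share when the distributor proposes.
The distributor accepts iff offered ≥ 0.8·y, so x = 100 − 0.8y. Symmetrically y = 100 − 0.51x.
Substituting: x = 100 − 0.8(100 − 0.51x), giving x(1 − 0.51·0.8) = 100(1 − 0.8).
So x = 100 × 0.2 / 0.592 ≈ 33.7838, and the distributor receives 100 − x ≈ 66.2162.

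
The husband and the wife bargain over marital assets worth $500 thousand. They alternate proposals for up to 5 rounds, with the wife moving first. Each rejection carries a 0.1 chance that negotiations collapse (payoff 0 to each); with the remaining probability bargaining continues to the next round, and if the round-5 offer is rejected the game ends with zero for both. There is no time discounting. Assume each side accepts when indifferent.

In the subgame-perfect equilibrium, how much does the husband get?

81.45

By backward induction:
Round 5 (the wife proposes): the husband will accept anything ≥ 0, so the wife offers 0 and keeps 500.
Round 4 (the husband proposes): rejecting gives the wife an expected 0.9 × 500 = 450. The husband offers 450 and keeps 500 − 450 = 50.
Round 3 (the wife proposes): rejecting gives the husband an expected 0.9 × 50 = 45, so the wife offers 45, keeping 455.
Round 2 (the husband proposes): rejecting gives the wife an expected 0.9 × 455 = 409.5. The husband offers 409.5 and keeps 500 − 409.5 = 90.5.
Round 1 (the wife proposes): rejecting gives the husband an expected 0.9 × 90.5 = 81.45, so the wife offers 81.45, keeping 418.55.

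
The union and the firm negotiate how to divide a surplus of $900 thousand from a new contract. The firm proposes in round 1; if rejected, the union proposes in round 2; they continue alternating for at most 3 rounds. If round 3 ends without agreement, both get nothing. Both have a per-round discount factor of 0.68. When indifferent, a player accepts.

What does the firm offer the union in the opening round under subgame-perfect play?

Work backward from the last round.
Round 3 (the firm proposes): the union will accept anything ≥ 0, so the firm offers 0 and keeps 900.
Round 2 (the union proposes): the firm can get 900 next round, worth 0.68 × 900 = 612 now. The union offers 612 and keeps 900 − 612 = 288.
Round 1 (the firm proposes): the union can get 288 next round, worth 0.68 × 288 = 195.84 now, so the firm offers 195.84, keeping 704.16.

195.84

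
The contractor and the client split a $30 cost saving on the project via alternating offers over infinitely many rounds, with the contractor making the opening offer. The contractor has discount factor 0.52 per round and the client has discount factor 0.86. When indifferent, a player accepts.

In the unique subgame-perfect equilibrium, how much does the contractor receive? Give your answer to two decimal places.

Let x be the contractor's share when the contractor proposes and y be the client's share when the client proposes.
The client accepts iff offered ≥ 0.86·y, so x = 30 − 0.86y. Symmetrically y = 30 − 0.52x.
Substituting: x = 30 − 0.86(30 − 0.52x), giving x(1 − 0.52·0.86) = 30(1 − 0.86).
So x = 30 × 0.14 / 0.5528 ≈ 7.5977, and the client receives 30 − x ≈ 22.4023.

7.60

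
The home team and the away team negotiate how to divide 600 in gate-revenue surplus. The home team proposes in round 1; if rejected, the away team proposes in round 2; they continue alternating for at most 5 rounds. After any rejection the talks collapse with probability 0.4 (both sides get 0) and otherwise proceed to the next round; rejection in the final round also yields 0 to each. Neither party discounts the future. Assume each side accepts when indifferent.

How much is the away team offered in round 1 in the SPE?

By backward induction:
Round 5 (the home team proposes): the away team will accept anything ≥ 0, so the home team offers 0 and keeps 600.
Round 4 (the away team proposes): rejecting gives the home team an expected 0.6 × 600 = 360, so the away team offers 360, keeping 240.
Round 3 (the home team proposes): rejecting gives the away team an expected 0.6 × 240 = 144, so the home team offers 144, keeping 456.
Round 2 (the away team proposes): rejecting gives the home team an expected 0.6 × 456 = 273.6, so the away team offers 273.6, keeping 326.4.
Round 1 (the home team proposes): rejecting gives the away team an expected 0.6 × 326.4 = 195.84; the home team offers that and keeps 404.16.

195.84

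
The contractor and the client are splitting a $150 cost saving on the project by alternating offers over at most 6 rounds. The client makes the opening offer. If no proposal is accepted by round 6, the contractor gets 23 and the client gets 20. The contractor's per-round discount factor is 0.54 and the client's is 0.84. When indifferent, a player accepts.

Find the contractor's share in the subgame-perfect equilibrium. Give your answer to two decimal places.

33.28

Solve by backward induction from round 6.
Round 6 (the contractor proposes): the client gets 20 if talks fail, so the contractor offers 20 and keeps 130.
Round 5 (the client proposes): the contractor can get 130 next round, worth 0.54 × 130 = 70.2 now. The client offers 70.2 and keeps 150 − 70.2 = 79.8.
Round 4 (the contractor proposes): the client can get 79.8 next round, worth 0.84 × 79.8 = 67.032 now, so the contractor offers 67.032, keeping 82.968.
Round 3 (the client proposes): the contractor can get 82.968 next round, worth 0.54 × 82.968 = 44.80272 now. The client offers 44.80272 and keeps 150 − 44.80272 = 105.19728.
Round 2 (the contractor proposes): the client can get 105.19728 next round, worth 0.84 × 105.19728 = 88.3657152 now; the contractor offers that and keeps 61.6342848.
Round 1 (the client proposes): the contractor can get 61.6342848 next round, worth 0.54 × 61.6342848 = 33.282513792 now, so the client offers 33.282513792, keeping 116.717486208.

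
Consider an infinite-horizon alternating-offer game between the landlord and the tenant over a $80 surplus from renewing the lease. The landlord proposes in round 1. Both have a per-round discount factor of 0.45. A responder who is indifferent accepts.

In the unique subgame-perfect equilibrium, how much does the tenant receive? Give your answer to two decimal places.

24.83

Let x be the landlord's share when the landlord proposes and y be the tenant's share when the tenant proposes.
The tenant accepts iff offered ≥ 0.45·y, so x = 80 − 0.45y. Symmetrically y = 80 − 0.45x.
Substituting: x = 80 − 0.45(80 − 0.45x), giving x(1 − 0.45·0.45) = 80(1 − 0.45).
So x = 80 × 0.55 / 0.7975 ≈ 55.1724, and the tenant receives 80 − x ≈ 24.8276.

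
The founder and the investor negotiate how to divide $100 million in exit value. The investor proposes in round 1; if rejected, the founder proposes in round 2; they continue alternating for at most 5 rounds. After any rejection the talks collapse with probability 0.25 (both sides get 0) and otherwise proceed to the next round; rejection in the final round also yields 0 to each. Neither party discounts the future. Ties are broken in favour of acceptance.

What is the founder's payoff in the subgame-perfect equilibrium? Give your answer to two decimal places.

29.30

By backward induction:
Round 5 (the investor proposes): rejection yields 0 for the founder; the investor offers 0 and keeps 100.
Round 4 (the founder proposes): rejecting gives the investor an expected 0.75 × 100 = 75. The founder offers 75 and keeps 100 − 75 = 25.
Round 3 (the investor proposes): rejecting gives the founder an expected 0.75 × 25 = 18.75. The investor offers 18.75 and keeps 100 − 18.75 = 81.25.
Round 2 (the founder proposes): rejecting gives the investor an expected 0.75 × 81.25 = 60.9375. The founder offers 60.9375 and keeps 100 − 60.9375 = 39.0625.
Round 1 (the investor proposes): rejecting gives the founder an expected 0.75 × 39.0625 = 29.296875. The investor offers 29.296875 and keeps 100 − 29.296875 = 70.703125.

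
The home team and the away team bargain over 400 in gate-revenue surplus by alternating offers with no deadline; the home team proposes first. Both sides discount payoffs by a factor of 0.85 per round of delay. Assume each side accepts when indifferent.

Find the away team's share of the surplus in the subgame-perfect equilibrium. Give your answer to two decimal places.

In a stationary SPE each proposer offers the other exactly their discounted continuation value.
If the home team keeps x when proposing and the away team keeps y when proposing, then x = 400 − 0.85y and y = 400 − 0.85x.
Solving: x = 400(1 − 0.85) / (1 − 0.85·0.85) = 60 / 0.2775 ≈ 216.2162.
The away team gets 400 − 216.2162 ≈ 183.7838.

183.78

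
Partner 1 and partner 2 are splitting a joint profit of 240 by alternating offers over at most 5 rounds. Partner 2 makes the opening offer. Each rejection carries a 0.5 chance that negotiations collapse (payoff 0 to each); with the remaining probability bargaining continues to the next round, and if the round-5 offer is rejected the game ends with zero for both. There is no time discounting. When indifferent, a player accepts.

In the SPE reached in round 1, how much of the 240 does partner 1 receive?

Round 5 (partner 2 proposes): partner 1 will accept anything ≥ 0, so partner 2 offers 0 and keeps 240.
Round 4 (partner 1 proposes): rejecting gives partner 2 an expected 0.5 × 240 = 120; partner 1 offers that and keeps 120.
Round 3 (partner 2 proposes): rejecting gives partner 1 an expected 0.5 × 120 = 60. Partner 2 offers 60 and keeps 240 − 60 = 180.
Round 2 (partner 1 proposes): rejecting gives partner 2 an expected 0.5 × 180 = 90, so partner 1 offers 90, keeping 150.
Round 1 (partner 2 proposes): rejecting gives partner 1 an expected 0.5 × 150 = 75, so partner 2 offers 75, keeping 165.

75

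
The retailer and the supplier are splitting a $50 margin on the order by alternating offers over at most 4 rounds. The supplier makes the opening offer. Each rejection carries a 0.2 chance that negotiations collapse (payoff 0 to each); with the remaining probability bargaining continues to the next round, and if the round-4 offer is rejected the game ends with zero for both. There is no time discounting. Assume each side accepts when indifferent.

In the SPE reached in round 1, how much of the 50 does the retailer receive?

33.6

Round 4 (the retailer proposes): rejection yields 0 for the supplier; the retailer offers 0 and keeps 50.
Round 3 (the supplier proposes): rejecting gives the retailer an expected 0.8 × 50 = 40. The supplier offers 40 and keeps 50 − 40 = 10.
Round 2 (the retailer proposes): rejecting gives the supplier an expected 0.8 × 10 = 8. The retailer offers 8 and keeps 50 − 8 = 42.
Round 1 (the supplier proposes): rejecting gives the retailer an expected 0.8 × 42 = 33.6, so the supplier offers 33.6, keeping 16.4.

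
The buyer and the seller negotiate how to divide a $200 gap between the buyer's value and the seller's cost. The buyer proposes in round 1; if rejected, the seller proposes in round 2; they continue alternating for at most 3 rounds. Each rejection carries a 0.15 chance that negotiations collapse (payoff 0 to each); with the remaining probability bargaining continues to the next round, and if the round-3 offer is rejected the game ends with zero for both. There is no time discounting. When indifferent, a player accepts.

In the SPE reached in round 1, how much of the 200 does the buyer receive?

174.5

By backward induction:
Round 3 (the buyer proposes): rejection yields 0 for the seller; the buyer offers 0 and keeps 200.
Round 2 (the seller proposes): rejecting gives the buyer an expected 0.85 × 200 = 170, so the seller offers 170, keeping 30.
Round 1 (the buyer proposes): rejecting gives the seller an expected 0.85 × 30 = 25.5; the buyer offers that and keeps 174.5.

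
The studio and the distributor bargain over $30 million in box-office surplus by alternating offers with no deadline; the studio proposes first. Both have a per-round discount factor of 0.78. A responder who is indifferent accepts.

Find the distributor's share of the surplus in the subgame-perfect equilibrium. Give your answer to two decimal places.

13.15

In a stationary SPE each proposer offers the other exactly their discounted continuation value.
If the studio keeps x when proposing and the distributor keeps y when proposing, then x = 30 − 0.78y and y = 30 − 0.78x.
Solving: x = 30(1 − 0.78) / (1 − 0.78·0.78) = 6.6 / 0.3916 ≈ 16.8539.
The distributor gets 30 − 16.8539 ≈ 13.1461.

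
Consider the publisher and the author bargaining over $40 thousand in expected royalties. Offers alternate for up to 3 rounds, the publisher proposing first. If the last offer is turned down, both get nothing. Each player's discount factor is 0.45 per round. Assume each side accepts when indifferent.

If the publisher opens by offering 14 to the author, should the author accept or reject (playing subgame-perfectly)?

Accept

Work out the author's continuation value if the offer is rejected.
Round 3 (the publisher proposes): rejection yields 0 for the author; the publisher offers 0 and keeps 40.
Round 2 (the author proposes): the publisher can get 40 next round, worth 0.45 × 40 = 18 now, so the author offers 18, keeping 22.
So by rejecting in round 1, the author gets 22 next round, worth 0.45 × 22 = 9.9 now.
Offer 14 ≥ 9.9, so the author accepts.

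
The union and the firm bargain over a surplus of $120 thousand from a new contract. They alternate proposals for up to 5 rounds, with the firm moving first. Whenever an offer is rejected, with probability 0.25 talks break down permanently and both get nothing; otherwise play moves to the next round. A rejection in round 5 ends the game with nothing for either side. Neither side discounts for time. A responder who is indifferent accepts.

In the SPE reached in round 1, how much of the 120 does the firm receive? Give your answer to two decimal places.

Round 5 (the firm proposes): the union will accept anything ≥ 0, so the firm offers 0 and keeps 120.
Round 4 (the union proposes): rejecting gives the firm an expected 0.75 × 120 = 90, so the union offers 90, keeping 30.
Round 3 (the firm proposes): rejecting gives the union an expected 0.75 × 30 = 22.5; the firm offers that and keeps 97.5.
Round 2 (the union proposes): rejecting gives the firm an expected 0.75 × 97.5 = 73.125. The union offers 73.125 and keeps 120 − 73.125 = 46.875.
Round 1 (the firm proposes): rejecting gives the union an expected 0.75 × 46.875 = 35.15625; the firm offers that and keeps 84.84375.

84.84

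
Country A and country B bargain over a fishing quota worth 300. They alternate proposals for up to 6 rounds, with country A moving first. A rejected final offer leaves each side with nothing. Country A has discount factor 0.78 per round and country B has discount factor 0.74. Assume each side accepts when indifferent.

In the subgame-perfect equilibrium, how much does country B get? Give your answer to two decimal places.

150.99

Work backward from the last round.
Round 6 (country B proposes): country A will accept anything ≥ 0, so country B offers 0 and keeps 300.
Round 5 (country A proposes): country B can get 300 next round, worth 0.74 × 300 = 222 now, so country A offers 222, keeping 78.
Round 4 (country B proposes): country A can get 78 next round, worth 0.78 × 78 = 60.84 now, so country B offers 60.84, keeping 239.16.
Round 3 (country A proposes): country B can get 239.16 next round, worth 0.74 × 239.16 = 176.9784 now, so country A offers 176.9784, keeping 123.0216.
Round 2 (country B proposes): country A can get 123.0216 next round, worth 0.78 × 123.0216 = 95.956848 now. Country B offers 95.956848 and keeps 300 − 95.956848 = 204.043152.
Round 1 (country A proposes): country B can get 204.043152 next round, worth 0.74 × 204.043152 = 150.99193248 now. Country A offers 150.99193248 and keeps 300 − 150.99193248 = 149.00806752.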